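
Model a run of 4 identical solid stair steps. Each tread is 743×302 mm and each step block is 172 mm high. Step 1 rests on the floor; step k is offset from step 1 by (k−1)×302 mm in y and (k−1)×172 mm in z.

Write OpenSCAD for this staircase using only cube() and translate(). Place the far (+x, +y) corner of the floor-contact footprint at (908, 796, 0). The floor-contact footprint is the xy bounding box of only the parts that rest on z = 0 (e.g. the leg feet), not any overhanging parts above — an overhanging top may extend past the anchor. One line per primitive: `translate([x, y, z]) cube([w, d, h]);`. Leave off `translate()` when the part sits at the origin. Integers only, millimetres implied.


translate([165, 494, 0]) cube([743, 302, 172]);
translate([165, 796, 172]) cube([743, 302, 172]);
translate([165, 1098, 344]) cube([743, 302, 172]);
translate([165, 1400, 516]) cube([743, 302, 172]);


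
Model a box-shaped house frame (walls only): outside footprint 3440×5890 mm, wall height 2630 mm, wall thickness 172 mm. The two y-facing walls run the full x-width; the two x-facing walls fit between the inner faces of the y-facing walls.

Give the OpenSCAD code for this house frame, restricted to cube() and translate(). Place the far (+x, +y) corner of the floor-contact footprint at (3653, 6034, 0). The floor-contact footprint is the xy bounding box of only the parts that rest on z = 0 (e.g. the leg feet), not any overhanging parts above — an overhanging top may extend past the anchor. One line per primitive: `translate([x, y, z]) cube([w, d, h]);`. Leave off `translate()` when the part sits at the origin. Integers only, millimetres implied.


translate([213, 144, 0]) cube([3440, 172, 2630]);
translate([213, 5862, 0]) cube([3440, 172, 2630]);
translate([213, 316, 0]) cube([172, 5546, 2630]);
translate([3481, 316, 0]) cube([172, 5546, 2630]);


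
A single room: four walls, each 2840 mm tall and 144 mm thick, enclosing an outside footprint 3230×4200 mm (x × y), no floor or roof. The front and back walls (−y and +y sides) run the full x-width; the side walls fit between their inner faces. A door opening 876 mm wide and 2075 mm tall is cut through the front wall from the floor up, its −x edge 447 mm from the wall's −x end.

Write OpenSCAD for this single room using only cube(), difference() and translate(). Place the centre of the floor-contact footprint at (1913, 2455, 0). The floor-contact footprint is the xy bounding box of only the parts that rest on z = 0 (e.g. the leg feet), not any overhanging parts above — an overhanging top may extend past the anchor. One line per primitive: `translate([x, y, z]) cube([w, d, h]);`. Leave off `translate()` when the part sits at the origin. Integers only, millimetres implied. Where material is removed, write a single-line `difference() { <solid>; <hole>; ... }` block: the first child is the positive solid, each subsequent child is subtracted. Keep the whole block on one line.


difference() { translate([298, 355, 0]) cube([3230, 144, 2840]); translate([745, 355, 0]) cube([876, 144, 2075]); }
translate([298, 4411, 0]) cube([3230, 144, 2840]);
translate([298, 499, 0]) cube([144, 3912, 2840]);
translate([3384, 499, 0]) cube([144, 3912, 2840]);


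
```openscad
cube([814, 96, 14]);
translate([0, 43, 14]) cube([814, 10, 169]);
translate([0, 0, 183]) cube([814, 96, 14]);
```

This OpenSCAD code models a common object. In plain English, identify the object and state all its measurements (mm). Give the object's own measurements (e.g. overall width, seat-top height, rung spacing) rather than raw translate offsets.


An I-beam lying along x, 814 mm long. Overall section height 197 mm. Two flanges 96 mm wide (y) and 14 mm thick, one on the floor and one at the top; a web 10 mm thick runs between them, centred on the flange width.


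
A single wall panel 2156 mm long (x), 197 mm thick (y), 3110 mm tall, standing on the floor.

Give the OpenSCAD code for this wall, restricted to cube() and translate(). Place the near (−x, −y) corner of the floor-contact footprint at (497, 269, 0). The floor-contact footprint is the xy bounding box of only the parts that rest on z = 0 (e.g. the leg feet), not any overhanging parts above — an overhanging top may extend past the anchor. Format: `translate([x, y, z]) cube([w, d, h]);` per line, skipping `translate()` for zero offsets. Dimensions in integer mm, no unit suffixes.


translate([497, 269, 0]) cube([2156, 197, 3110]);


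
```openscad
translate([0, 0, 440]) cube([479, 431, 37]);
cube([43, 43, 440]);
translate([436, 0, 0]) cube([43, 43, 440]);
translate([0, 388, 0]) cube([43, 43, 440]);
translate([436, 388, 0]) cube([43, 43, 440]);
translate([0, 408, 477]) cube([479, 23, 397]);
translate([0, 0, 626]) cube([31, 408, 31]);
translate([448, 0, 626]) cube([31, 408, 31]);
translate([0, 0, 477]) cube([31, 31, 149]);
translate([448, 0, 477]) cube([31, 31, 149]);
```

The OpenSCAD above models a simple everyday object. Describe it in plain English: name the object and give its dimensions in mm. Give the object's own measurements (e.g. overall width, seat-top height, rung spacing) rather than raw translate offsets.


A chair. The seat is a 479×431×37 mm slab with its top at z = 477 mm, on four 43×43 mm corner legs (flush with the seat edges, standing on z = 0). A flat backrest 23 mm thick, 397 mm tall, spans the full seat width and rises from the seat top along its +y edge, rear face flush with the rear of the seat. Two armrests of 31×31 mm section run along each side from the seat's front edge to the front of the backrest, top faces 180 mm above the seat top and outer faces flush with the seat's x-edges; a 31×31 mm post under the front of each armrest stands on the seat at the front corner.


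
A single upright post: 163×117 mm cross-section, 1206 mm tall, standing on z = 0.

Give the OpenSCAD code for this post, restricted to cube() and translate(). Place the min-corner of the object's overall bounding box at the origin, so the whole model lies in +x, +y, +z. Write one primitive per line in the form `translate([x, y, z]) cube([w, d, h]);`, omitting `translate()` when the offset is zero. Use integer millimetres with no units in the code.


cube([163, 117, 1206]);


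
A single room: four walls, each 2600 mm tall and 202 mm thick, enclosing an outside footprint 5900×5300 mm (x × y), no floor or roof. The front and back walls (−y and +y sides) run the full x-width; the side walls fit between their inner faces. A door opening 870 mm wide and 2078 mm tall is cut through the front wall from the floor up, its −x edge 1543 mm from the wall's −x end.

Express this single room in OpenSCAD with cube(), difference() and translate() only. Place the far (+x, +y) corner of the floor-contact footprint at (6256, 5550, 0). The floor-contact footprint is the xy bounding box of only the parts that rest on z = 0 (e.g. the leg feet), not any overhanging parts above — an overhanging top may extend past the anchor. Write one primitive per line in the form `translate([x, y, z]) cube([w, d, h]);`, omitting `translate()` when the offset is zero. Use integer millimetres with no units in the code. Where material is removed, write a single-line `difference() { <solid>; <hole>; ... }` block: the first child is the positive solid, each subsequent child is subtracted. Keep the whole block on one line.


difference() { translate([356, 250, 0]) cube([5900, 202, 2600]); translate([1899, 250, 0]) cube([870, 202, 2078]); }
translate([356, 5348, 0]) cube([5900, 202, 2600]);
translate([356, 452, 0]) cube([202, 4896, 2600]);
translate([6054, 452, 0]) cube([202, 4896, 2600]);


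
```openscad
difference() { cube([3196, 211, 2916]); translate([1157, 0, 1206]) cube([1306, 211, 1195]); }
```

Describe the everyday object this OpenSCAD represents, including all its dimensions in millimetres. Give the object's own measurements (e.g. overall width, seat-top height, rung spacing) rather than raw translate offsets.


A wall 3196 mm long (x), 211 mm thick (y), 2916 mm tall, with a rectangular window opening cut through it. The opening is 1306 mm wide and 1195 mm tall; its sill is at z = 1206 mm and its near (−x) edge is 1157 mm from the wall's −x end. The opening passes through the full wall thickness.


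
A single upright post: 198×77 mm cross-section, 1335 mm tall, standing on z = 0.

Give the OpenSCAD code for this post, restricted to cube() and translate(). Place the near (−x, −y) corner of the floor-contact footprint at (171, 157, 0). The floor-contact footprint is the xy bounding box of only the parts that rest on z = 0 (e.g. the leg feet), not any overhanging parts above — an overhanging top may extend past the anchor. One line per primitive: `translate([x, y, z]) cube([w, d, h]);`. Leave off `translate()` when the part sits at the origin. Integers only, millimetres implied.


translate([171, 157, 0]) cube([198, 77, 1335]);


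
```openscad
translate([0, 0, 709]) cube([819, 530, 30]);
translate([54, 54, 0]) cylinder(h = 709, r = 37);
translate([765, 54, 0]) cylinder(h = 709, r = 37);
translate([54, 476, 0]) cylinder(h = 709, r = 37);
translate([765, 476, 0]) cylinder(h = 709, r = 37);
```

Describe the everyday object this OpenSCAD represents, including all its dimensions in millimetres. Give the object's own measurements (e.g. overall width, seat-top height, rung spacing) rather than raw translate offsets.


A rectangular dining table. The top is 819×530×30 mm with its upper surface at z = 739 mm. It stands on four round legs of 74 mm diameter, each leg's bounding box inset 17 mm from the nearest pair of top edges, running from the floor to the underside of the top.


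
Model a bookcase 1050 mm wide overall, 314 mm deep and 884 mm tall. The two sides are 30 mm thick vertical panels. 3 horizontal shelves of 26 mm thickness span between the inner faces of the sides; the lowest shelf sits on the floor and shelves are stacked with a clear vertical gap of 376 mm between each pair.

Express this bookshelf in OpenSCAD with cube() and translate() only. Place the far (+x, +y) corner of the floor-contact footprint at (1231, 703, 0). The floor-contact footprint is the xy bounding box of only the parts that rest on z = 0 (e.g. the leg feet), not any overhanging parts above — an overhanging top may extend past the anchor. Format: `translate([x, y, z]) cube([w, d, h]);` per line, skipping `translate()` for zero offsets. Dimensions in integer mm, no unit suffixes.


translate([181, 389, 0]) cube([30, 314, 884]);
translate([1201, 389, 0]) cube([30, 314, 884]);
translate([211, 389, 0]) cube([990, 314, 26]);
translate([211, 389, 402]) cube([990, 314, 26]);
translate([211, 389, 804]) cube([990, 314, 26]);


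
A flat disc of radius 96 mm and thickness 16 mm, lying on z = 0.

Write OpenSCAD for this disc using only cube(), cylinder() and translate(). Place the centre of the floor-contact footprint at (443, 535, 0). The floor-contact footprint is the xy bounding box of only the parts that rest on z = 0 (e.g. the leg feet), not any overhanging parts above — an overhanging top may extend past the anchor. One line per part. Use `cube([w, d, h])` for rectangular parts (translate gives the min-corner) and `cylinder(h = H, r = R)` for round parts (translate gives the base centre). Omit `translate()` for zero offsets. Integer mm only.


translate([443, 535, 0]) cylinder(h = 16, r = 96);


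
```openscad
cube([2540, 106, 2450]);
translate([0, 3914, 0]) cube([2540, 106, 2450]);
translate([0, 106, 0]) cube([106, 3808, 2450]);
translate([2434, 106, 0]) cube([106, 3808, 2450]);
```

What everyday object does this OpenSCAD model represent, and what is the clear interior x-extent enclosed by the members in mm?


A house (or room) frame. The interior width is 2328 mm.

Four 2450 mm walls enclosing a rectangle with no floor or roof — a room or house frame. Outside width is 2540 mm and wall thickness is 106 mm, so the interior width is 2540 − 2 × 106 = 2328 mm.


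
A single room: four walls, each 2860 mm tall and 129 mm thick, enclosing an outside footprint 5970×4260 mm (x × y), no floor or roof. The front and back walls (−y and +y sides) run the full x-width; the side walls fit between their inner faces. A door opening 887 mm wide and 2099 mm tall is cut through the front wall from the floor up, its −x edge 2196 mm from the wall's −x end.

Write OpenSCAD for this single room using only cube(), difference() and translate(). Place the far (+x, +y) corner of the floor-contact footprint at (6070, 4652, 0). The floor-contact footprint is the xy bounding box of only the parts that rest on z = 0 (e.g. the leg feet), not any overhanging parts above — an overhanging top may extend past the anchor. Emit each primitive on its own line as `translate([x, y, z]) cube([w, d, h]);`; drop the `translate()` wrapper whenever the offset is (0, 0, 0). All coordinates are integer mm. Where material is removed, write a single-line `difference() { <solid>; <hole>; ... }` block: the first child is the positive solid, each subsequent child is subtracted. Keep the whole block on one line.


difference() { translate([100, 392, 0]) cube([5970, 129, 2860]); translate([2296, 392, 0]) cube([887, 129, 2099]); }
translate([100, 4523, 0]) cube([5970, 129, 2860]);
translate([100, 521, 0]) cube([129, 4002, 2860]);
translate([5941, 521, 0]) cube([129, 4002, 2860]);


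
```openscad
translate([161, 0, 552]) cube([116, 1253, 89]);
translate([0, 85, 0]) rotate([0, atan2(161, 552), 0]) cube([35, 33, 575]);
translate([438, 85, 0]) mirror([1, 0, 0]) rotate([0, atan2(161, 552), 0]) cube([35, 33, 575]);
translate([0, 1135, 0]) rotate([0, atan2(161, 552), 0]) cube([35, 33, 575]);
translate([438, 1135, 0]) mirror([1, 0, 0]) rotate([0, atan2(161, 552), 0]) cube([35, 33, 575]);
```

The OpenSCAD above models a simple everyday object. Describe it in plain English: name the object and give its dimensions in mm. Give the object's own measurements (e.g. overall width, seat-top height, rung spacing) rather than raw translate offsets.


A sawhorse. A 116×1253×89 mm beam (x, y, z) sits on two A-frame leg pairs. Each pair is two raked legs of 35×33 mm section (33 mm along y) splaying symmetrically in x. Each leg rises 552 mm vertically over 161 mm of horizontal reach and is 575 mm long along its own axis. Every leg's outer bottom edge rests on the floor and its outer top edge meets a bottom edge of the beam — the left legs (tilting toward +x) meet the beam's −x bottom edge, the right legs (their mirror images, tilting toward −x) meet its +x bottom edge — so the leg tops tuck under the beam, the beam's underside is 552 mm above the floor, and the feet are 438 mm apart outside-to-outside with the beam centred between them. The two leg pairs are set in 85 mm from either end of the beam.


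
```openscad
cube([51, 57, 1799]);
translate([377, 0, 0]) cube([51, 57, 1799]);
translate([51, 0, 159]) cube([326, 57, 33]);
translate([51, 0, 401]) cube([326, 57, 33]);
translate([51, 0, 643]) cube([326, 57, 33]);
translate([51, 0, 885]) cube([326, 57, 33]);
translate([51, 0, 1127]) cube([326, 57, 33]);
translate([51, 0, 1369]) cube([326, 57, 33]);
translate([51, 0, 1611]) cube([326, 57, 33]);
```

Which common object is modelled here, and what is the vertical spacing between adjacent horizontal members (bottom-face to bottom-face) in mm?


A ladder. The rung spacing is 242 mm.

Two tall 51×57 posts with 7 short bars between them — a ladder. Adjacent rungs sit at z = 159 and z = 401, so the spacing is 401 − 159 = 242 mm.


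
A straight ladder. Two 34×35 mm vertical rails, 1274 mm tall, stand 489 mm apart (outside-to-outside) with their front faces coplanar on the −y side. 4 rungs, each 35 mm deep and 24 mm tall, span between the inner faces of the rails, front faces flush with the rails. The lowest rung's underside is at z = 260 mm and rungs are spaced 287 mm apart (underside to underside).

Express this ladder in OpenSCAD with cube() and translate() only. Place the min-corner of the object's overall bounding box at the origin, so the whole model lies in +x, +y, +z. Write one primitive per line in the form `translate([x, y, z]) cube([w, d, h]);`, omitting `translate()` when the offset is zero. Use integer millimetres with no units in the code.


cube([34, 35, 1274]);
translate([455, 0, 0]) cube([34, 35, 1274]);
translate([34, 0, 260]) cube([421, 35, 24]);
translate([34, 0, 547]) cube([421, 35, 24]);
translate([34, 0, 834]) cube([421, 35, 24]);
translate([34, 0, 1121]) cube([421, 35, 24]);


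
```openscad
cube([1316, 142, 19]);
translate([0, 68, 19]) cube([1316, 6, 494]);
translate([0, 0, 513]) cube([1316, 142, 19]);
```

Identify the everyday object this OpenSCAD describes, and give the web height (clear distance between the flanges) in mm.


An I-beam. The web height is 494 mm.

Two wide flanges with a thin centred web — an I-beam. Overall 532 mm minus two 19 mm flanges gives a web of 532 − 2·19 = 494 mm.


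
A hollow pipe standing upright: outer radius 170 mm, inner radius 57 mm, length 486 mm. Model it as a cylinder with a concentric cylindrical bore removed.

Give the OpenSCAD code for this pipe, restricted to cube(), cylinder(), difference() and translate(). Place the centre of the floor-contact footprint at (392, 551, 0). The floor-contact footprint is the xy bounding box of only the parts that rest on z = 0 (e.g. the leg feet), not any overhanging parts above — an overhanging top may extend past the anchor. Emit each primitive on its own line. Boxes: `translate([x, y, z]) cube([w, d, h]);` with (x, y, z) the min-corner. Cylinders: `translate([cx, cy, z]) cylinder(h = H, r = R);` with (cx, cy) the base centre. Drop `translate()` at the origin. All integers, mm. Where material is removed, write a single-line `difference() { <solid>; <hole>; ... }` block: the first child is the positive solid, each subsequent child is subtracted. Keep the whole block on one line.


difference() { translate([392, 551, 0]) cylinder(h = 486, r = 170); translate([392, 551, 0]) cylinder(h = 486, r = 57); }


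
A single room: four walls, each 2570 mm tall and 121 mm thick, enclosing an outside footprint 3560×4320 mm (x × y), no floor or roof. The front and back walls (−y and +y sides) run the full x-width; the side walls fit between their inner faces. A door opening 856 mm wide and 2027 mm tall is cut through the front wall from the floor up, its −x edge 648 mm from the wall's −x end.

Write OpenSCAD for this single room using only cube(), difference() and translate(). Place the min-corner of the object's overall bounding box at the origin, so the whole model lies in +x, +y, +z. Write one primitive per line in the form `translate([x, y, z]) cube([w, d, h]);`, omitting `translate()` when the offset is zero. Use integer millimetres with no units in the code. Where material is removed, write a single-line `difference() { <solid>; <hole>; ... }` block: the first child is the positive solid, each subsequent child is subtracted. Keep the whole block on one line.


difference() { cube([3560, 121, 2570]); translate([648, 0, 0]) cube([856, 121, 2027]); }
translate([0, 4199, 0]) cube([3560, 121, 2570]);
translate([0, 121, 0]) cube([121, 4078, 2570]);
translate([3439, 121, 0]) cube([121, 4078, 2570]);


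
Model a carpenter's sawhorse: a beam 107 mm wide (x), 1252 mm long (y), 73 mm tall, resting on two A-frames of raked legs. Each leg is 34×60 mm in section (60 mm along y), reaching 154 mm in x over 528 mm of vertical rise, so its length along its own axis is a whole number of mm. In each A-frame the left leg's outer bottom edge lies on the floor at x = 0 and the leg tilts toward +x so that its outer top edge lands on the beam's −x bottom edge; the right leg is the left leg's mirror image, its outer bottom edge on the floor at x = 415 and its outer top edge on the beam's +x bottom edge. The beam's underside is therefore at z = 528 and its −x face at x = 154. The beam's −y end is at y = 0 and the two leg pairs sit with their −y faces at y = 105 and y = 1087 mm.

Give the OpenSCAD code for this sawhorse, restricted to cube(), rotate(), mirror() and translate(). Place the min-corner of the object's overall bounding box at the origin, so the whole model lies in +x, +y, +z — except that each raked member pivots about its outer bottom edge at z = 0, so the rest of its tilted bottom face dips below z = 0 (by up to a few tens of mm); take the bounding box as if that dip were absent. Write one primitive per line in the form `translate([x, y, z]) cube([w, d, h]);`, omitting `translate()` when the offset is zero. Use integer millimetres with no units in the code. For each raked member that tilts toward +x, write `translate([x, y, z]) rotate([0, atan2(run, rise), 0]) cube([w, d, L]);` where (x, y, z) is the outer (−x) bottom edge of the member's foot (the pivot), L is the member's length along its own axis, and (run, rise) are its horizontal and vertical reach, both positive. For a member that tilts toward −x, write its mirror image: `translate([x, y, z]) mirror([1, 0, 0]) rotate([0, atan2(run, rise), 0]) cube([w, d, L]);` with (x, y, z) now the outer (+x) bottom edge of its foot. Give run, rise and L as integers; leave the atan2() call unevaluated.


translate([154, 0, 528]) cube([107, 1252, 73]);
translate([0, 105, 0]) rotate([0, atan2(154, 528), 0]) cube([34, 60, 550]);
translate([415, 105, 0]) mirror([1, 0, 0]) rotate([0, atan2(154, 528), 0]) cube([34, 60, 550]);
translate([0, 1087, 0]) rotate([0, atan2(154, 528), 0]) cube([34, 60, 550]);
translate([415, 1087, 0]) mirror([1, 0, 0]) rotate([0, atan2(154, 528), 0]) cube([34, 60, 550]);


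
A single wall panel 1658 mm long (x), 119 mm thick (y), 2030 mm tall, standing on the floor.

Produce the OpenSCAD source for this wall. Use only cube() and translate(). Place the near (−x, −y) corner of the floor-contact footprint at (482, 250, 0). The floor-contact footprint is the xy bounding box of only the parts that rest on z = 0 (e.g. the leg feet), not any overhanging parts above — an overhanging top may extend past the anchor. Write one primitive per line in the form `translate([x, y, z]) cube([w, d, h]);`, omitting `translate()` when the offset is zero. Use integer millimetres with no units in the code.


translate([482, 250, 0]) cube([1658, 119, 2030]);


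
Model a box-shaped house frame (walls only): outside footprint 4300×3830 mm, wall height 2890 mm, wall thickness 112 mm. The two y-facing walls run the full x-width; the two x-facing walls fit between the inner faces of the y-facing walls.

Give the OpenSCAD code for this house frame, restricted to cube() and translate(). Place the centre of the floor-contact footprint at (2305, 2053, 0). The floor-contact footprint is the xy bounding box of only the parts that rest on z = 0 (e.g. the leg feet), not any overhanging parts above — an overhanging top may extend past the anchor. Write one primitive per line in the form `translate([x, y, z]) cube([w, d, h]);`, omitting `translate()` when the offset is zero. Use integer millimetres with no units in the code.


translate([155, 138, 0]) cube([4300, 112, 2890]);
translate([155, 3856, 0]) cube([4300, 112, 2890]);
translate([155, 250, 0]) cube([112, 3606, 2890]);
translate([4343, 250, 0]) cube([112, 3606, 2890]);


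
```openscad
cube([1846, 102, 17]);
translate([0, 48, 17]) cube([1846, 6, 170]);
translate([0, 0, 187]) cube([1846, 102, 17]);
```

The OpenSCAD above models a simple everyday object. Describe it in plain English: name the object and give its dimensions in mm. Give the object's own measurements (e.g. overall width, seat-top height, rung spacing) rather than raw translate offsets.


An I-beam lying along x, 1846 mm long. Overall section height 204 mm. Two flanges 102 mm wide (y) and 17 mm thick, one on the floor and one at the top; a web 6 mm thick runs between them, centred on the flange width.


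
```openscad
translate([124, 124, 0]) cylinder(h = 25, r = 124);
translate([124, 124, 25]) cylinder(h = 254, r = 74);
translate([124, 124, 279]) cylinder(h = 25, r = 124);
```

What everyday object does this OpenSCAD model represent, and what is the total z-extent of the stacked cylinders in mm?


A spool. The overall height is 304 mm.

Three coaxial cylinders, large–small–large — a spool. Two 25 mm flanges and a 254 mm core give 25 + 254 + 25 = 304 mm.


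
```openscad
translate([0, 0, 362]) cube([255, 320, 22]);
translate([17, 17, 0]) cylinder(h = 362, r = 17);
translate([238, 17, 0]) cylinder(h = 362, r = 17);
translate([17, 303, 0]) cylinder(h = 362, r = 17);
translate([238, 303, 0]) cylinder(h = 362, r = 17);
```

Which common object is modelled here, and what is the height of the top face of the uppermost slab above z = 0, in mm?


A stool. The seat height is 384 mm.

A 255×320×22 slab at z = 362 on four corner cylinders — a stool. The seat top is 362 + 22 = 384 mm.


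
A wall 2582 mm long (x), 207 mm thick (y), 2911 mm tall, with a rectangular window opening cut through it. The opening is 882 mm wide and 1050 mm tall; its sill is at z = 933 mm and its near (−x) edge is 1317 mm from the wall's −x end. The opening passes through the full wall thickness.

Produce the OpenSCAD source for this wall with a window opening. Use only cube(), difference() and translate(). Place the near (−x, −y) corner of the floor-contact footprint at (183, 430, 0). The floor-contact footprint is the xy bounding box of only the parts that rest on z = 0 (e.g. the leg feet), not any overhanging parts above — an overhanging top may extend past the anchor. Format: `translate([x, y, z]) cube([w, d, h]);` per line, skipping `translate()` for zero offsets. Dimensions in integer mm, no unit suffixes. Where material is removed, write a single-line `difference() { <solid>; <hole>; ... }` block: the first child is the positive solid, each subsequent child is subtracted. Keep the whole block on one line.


difference() { translate([183, 430, 0]) cube([2582, 207, 2911]); translate([1500, 430, 933]) cube([882, 207, 1050]); }


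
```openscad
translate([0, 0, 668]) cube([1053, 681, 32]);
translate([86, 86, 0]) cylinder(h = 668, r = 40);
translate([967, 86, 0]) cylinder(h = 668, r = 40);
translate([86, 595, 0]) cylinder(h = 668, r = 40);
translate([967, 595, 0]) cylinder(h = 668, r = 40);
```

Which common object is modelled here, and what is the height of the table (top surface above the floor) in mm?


A table. The table height is 700 mm.

A 1053×681×32 slab sits at z = 668 on four Ø80 mm round legs — a table. The top surface is at 668 + 32 = 700 mm.


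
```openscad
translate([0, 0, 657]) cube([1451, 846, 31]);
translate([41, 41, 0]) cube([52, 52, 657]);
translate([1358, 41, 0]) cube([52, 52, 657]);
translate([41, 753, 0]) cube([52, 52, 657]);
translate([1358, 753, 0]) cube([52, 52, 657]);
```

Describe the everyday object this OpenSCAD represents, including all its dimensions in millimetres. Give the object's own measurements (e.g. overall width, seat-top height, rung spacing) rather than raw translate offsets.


A rectangular dining table. The top is 1451×846×31 mm with its upper surface at z = 688 mm. It stands on four 52×52 mm square legs, each inset 41 mm from the nearest pair of top edges, running from the floor to the underside of the top.


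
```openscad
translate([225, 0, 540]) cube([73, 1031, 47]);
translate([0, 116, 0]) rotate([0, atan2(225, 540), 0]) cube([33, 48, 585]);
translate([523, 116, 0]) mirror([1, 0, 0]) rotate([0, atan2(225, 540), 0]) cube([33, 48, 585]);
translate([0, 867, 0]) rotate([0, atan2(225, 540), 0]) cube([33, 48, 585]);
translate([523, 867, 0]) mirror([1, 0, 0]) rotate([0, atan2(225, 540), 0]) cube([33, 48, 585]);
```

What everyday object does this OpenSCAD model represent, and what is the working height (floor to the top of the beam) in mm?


A sawhorse. The overall height is 587 mm.

A beam across two mirrored pairs of raked legs — a sawhorse. The beam's underside is at z = 540 (matching the legs' vertical rise in atan2(225, 540)) and the beam is 47 mm tall, so its top is at 540 + 47 = 587 mm. The raked legs top out at the beam's underside, so that is the highest point.


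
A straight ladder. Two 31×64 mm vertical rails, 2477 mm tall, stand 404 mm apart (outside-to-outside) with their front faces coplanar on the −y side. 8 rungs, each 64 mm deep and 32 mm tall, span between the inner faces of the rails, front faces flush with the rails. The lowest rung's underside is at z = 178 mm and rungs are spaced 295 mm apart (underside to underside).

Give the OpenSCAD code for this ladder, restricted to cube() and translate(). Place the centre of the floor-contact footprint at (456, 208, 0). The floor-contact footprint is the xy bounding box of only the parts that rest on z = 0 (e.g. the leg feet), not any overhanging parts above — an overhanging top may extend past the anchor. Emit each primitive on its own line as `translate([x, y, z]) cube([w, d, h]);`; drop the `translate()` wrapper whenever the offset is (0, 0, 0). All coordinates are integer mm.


translate([254, 176, 0]) cube([31, 64, 2477]);
translate([627, 176, 0]) cube([31, 64, 2477]);
translate([285, 176, 178]) cube([342, 64, 32]);
translate([285, 176, 473]) cube([342, 64, 32]);
translate([285, 176, 768]) cube([342, 64, 32]);
translate([285, 176, 1063]) cube([342, 64, 32]);
translate([285, 176, 1358]) cube([342, 64, 32]);
translate([285, 176, 1653]) cube([342, 64, 32]);
translate([285, 176, 1948]) cube([342, 64, 32]);
translate([285, 176, 2243]) cube([342, 64, 32]);


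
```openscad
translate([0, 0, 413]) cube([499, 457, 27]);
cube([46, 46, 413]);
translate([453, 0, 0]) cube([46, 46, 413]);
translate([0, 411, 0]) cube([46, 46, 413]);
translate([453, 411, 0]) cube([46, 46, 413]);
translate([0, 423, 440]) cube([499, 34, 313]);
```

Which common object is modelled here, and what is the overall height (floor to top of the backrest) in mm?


A chair. The overall height is 753 mm.

A slab on four corner posts with a tall panel at the back — a chair. The seat slab sits at z = 413 with thickness 27, and the 313 mm backrest starts at the seat top, so the overall height is 413 + 27 + 313 = 753 mm.


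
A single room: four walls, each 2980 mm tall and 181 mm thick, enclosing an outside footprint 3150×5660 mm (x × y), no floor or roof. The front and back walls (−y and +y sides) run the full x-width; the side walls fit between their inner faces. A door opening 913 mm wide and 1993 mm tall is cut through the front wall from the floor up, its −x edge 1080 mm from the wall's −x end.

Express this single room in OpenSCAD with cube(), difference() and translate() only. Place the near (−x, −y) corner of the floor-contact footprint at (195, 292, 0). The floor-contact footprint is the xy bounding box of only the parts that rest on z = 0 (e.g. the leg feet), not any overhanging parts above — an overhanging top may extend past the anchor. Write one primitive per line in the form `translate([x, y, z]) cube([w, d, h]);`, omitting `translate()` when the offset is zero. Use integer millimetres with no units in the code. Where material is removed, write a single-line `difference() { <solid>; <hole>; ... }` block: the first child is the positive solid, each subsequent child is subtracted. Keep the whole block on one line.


difference() { translate([195, 292, 0]) cube([3150, 181, 2980]); translate([1275, 292, 0]) cube([913, 181, 1993]); }
translate([195, 5771, 0]) cube([3150, 181, 2980]);
translate([195, 473, 0]) cube([181, 5298, 2980]);
translate([3164, 473, 0]) cube([181, 5298, 2980]);


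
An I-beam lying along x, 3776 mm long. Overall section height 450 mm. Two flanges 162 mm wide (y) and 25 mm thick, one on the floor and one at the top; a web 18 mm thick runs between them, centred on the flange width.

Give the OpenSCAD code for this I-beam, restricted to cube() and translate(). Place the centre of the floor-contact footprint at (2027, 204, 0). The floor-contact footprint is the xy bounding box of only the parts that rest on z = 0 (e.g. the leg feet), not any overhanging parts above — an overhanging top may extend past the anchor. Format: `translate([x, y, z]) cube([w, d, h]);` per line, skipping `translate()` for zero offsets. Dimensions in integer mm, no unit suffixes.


translate([139, 123, 0]) cube([3776, 162, 25]);
translate([139, 195, 25]) cube([3776, 18, 400]);
translate([139, 123, 425]) cube([3776, 162, 25]);


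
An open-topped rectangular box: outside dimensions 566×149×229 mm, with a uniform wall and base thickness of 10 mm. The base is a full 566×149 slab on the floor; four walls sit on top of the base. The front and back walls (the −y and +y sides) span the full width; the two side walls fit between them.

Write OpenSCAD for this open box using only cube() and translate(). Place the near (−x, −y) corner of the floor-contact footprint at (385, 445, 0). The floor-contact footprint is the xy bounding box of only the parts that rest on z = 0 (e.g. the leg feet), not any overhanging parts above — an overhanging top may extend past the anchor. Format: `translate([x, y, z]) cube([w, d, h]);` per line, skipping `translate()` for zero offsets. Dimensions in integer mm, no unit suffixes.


translate([385, 445, 0]) cube([566, 149, 10]);
translate([385, 445, 10]) cube([566, 10, 219]);
translate([385, 584, 10]) cube([566, 10, 219]);
translate([385, 455, 10]) cube([10, 129, 219]);
translate([941, 455, 10]) cube([10, 129, 219]);


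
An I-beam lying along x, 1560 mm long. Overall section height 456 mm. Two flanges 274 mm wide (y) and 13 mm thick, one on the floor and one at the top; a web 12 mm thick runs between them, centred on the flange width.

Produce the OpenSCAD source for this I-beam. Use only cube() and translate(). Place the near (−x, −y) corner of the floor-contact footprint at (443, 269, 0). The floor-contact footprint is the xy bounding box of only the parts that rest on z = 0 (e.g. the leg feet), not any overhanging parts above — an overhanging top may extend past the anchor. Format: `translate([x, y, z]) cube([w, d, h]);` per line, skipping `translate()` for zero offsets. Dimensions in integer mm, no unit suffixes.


translate([443, 269, 0]) cube([1560, 274, 13]);
translate([443, 400, 13]) cube([1560, 12, 430]);
translate([443, 269, 443]) cube([1560, 274, 13]);


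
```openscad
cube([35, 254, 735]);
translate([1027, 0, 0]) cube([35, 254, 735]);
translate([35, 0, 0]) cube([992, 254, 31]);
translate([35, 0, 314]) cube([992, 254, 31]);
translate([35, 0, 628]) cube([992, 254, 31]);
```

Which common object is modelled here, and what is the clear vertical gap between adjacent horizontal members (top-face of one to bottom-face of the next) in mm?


A bookshelf. The clear shelf gap is 283 mm.

Two tall side panels with 3 horizontal boards between them — a bookshelf. The first two shelf undersides are at z = 0 and z = 314; with shelf thickness 31, the clear gap is 314 − 0 − 31 = 283 mm.


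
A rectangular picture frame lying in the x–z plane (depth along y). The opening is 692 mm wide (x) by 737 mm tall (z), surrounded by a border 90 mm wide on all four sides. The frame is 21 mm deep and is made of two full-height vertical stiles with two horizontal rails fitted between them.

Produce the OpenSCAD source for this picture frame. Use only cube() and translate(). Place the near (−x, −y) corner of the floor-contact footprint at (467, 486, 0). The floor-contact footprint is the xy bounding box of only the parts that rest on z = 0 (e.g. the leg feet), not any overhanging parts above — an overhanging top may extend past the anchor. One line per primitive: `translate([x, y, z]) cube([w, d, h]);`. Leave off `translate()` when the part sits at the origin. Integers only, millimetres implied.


translate([467, 486, 0]) cube([90, 21, 917]);
translate([1249, 486, 0]) cube([90, 21, 917]);
translate([557, 486, 0]) cube([692, 21, 90]);
translate([557, 486, 827]) cube([692, 21, 90]);


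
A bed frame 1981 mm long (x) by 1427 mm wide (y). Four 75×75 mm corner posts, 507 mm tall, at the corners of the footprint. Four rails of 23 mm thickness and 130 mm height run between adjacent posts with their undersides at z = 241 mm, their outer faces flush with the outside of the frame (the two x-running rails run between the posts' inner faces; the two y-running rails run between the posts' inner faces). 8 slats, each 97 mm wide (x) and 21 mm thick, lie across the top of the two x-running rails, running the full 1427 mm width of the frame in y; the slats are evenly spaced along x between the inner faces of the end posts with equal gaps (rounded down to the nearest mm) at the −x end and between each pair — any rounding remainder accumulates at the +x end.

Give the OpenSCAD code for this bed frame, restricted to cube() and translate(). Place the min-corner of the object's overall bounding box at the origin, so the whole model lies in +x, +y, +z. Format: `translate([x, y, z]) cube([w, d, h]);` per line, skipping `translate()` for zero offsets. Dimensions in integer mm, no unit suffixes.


// slat z = rail_z + rail_h = 241 + 130 = 371
// slat gap = ⌊(1831 − 8·97) / 9⌋ = 117
cube([75, 75, 507]);
translate([0, 1352, 0]) cube([75, 75, 507]);
translate([1906, 0, 0]) cube([75, 75, 507]);
translate([1906, 1352, 0]) cube([75, 75, 507]);
translate([75, 0, 241]) cube([1831, 23, 130]);
translate([75, 1404, 241]) cube([1831, 23, 130]);
translate([0, 75, 241]) cube([23, 1277, 130]);
translate([1958, 75, 241]) cube([23, 1277, 130]);
translate([192, 0, 371]) cube([97, 1427, 21]);
translate([406, 0, 371]) cube([97, 1427, 21]);
translate([620, 0, 371]) cube([97, 1427, 21]);
translate([834, 0, 371]) cube([97, 1427, 21]);
translate([1048, 0, 371]) cube([97, 1427, 21]);
translate([1262, 0, 371]) cube([97, 1427, 21]);
translate([1476, 0, 371]) cube([97, 1427, 21]);
translate([1690, 0, 371]) cube([97, 1427, 21]);


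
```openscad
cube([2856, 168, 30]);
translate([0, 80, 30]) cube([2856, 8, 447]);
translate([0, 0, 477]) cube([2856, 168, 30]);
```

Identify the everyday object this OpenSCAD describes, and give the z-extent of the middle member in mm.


An I-beam. The web height is 447 mm.

Two wide flanges with a thin centred web — an I-beam. Overall 507 mm minus two 30 mm flanges gives a web of 507 − 2·30 = 447 mm.


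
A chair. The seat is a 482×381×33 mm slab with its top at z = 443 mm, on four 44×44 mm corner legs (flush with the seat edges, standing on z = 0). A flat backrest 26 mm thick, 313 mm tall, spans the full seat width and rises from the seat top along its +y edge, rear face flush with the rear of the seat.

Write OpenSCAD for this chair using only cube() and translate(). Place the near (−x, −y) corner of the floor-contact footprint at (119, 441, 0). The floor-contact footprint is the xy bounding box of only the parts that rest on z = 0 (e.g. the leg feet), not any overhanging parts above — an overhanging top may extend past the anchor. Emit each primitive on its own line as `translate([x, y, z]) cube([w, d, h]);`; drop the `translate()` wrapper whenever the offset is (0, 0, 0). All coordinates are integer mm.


translate([119, 441, 410]) cube([482, 381, 33]);
translate([119, 441, 0]) cube([44, 44, 410]);
translate([557, 441, 0]) cube([44, 44, 410]);
translate([119, 778, 0]) cube([44, 44, 410]);
translate([557, 778, 0]) cube([44, 44, 410]);
translate([119, 796, 443]) cube([482, 26, 313]);


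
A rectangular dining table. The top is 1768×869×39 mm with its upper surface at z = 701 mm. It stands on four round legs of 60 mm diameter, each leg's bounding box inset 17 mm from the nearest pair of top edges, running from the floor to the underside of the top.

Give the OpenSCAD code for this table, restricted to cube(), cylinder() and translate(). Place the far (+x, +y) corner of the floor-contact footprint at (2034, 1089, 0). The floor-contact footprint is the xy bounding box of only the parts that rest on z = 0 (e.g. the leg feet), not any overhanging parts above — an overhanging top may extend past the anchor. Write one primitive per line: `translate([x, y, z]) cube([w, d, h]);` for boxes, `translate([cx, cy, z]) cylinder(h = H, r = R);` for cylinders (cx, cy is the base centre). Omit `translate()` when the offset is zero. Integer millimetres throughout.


translate([283, 237, 662]) cube([1768, 869, 39]);
translate([330, 284, 0]) cylinder(h = 662, r = 30);
translate([2004, 284, 0]) cylinder(h = 662, r = 30);
translate([330, 1059, 0]) cylinder(h = 662, r = 30);
translate([2004, 1059, 0]) cylinder(h = 662, r = 30);
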